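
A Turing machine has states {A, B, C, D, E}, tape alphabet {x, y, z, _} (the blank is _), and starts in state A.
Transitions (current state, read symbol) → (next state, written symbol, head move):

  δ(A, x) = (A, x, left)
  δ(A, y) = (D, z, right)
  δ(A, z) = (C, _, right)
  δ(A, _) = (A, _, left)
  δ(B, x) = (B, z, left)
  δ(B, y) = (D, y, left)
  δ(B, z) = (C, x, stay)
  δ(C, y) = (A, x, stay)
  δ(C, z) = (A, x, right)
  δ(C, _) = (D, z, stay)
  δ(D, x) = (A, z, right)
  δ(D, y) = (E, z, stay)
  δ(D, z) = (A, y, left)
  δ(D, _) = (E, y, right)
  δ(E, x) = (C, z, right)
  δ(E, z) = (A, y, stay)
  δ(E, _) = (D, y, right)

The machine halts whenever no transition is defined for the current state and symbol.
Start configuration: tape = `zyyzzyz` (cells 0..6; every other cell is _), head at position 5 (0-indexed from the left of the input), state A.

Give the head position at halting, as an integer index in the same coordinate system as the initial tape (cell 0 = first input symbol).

state=A head=5 tape=zyyzz[y]z   (A,y)→(D,z,right)
state=D head=6 tape=zyyzzz[z]   (D,z)→(A,y,left)
state=A head=5 tape=zyyzz[z]y   (A,z)→(C,_,right)
state=C head=6 tape=zyyzz_[y]   (C,y)→(A,x,stay)
state=A head=6 tape=zyyzz_[x]   (A,x)→(A,x,left)
state=A head=5 tape=zyyzz[_]x   (A,_)→(A,_,left)
state=A head=4 tape=zyyz[z]_x   (A,z)→(C,_,right)
state=C head=5 tape=zyyz_[_]x   (C,_)→(D,z,stay)
state=D head=5 tape=zyyz_[z]x   (D,z)→(A,y,left)
state=A head=4 tape=zyyz[_]yx   (A,_)→(A,_,left)
state=A head=3 tape=zyy[z]_yx   (A,z)→(C,_,right)
state=C head=4 tape=zyy_[_]yx   (C,_)→(D,z,stay)
state=D head=4 tape=zyy_[z]yx   (D,z)→(A,y,left)
state=A head=3 tape=zyy[_]yyx   (A,_)→(A,_,left)
state=A head=2 tape=zy[y]_yyx   (A,y)→(D,z,right)
state=D head=3 tape=zyz[_]yyx   (D,_)→(E,y,right)
state=E head=4 tape=zyzy[y]yx
At halt the head is at cell 4.

4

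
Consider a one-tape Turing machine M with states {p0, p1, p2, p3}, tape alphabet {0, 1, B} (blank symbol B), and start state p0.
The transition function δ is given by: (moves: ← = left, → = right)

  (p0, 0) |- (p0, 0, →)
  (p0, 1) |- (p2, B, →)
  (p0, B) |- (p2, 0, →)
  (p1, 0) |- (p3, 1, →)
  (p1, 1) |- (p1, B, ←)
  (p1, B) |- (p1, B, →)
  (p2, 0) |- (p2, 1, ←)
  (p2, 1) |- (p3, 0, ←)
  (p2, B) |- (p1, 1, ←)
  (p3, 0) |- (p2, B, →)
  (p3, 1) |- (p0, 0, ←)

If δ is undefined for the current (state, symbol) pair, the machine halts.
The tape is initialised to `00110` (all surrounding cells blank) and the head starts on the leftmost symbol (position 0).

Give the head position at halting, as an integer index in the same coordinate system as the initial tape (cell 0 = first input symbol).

2

state=p0 head=0 tape=[0]0110   (p0,0)→(p0,0,→)
state=p0 head=1 tape=0[0]110   (p0,0)→(p0,0,→)
state=p0 head=2 tape=00[1]10   (p0,1)→(p2,B,→)
state=p2 head=3 tape=00B[1]0   (p2,1)→(p3,0,←)
state=p3 head=2 tape=00[B]00
At halt the head is at cell 2.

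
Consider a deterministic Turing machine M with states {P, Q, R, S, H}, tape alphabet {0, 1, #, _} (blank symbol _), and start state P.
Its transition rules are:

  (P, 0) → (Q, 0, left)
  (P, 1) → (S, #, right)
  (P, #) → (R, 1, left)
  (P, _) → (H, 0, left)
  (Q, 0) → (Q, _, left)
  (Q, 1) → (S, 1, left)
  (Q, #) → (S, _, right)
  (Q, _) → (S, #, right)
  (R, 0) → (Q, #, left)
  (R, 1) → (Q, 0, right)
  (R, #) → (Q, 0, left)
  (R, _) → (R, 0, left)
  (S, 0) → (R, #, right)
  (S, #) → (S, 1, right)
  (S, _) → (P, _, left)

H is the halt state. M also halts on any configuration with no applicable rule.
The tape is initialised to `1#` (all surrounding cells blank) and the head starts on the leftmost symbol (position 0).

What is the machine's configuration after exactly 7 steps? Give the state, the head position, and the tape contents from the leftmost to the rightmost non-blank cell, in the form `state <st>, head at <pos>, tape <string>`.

state=P head=0 tape=_[1]#_   (P,1)→(S,#,right)
state=S head=1 tape=_#[#]_   (S,#)→(S,1,right)
state=S head=2 tape=_#1[_]   (S,_)→(P,_,left)
state=P head=1 tape=_#[1]_   (P,1)→(S,#,right)
state=S head=2 tape=_##[_]   (S,_)→(P,_,left)
state=P head=1 tape=_#[#]_   (P,#)→(R,1,left)
state=R head=0 tape=_[#]1_   (R,#)→(Q,0,left)
state=Q head=-1 tape=[_]01_
After 7 steps: state Q, head at -1, tape 01.

state Q, head at -1, tape 01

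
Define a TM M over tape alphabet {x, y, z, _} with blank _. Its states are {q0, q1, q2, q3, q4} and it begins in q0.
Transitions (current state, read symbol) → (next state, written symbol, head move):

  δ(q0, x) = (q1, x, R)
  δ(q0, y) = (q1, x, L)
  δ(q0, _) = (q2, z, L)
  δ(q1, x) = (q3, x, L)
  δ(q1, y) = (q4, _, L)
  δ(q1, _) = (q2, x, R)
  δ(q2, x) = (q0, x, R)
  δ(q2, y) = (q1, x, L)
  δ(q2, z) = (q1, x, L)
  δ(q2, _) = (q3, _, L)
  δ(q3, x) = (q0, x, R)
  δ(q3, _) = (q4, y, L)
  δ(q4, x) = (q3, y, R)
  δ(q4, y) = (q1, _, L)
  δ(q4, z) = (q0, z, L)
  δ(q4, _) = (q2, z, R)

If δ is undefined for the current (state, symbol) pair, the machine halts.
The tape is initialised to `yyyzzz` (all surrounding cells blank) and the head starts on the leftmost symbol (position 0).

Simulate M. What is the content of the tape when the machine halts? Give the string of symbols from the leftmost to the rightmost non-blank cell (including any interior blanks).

state=q0 head=0 tape=_[y]yyzzz   (q0,y)→(q1,x,L)
state=q1 head=-1 tape=[_]xyyzzz   (q1,_)→(q2,x,R)
state=q2 head=0 tape=x[x]yyzzz   (q2,x)→(q0,x,R)
state=q0 head=1 tape=xx[y]yzzz   (q0,y)→(q1,x,L)
state=q1 head=0 tape=x[x]xyzzz   (q1,x)→(q3,x,L)
state=q3 head=-1 tape=[x]xxyzzz   (q3,x)→(q0,x,R)
state=q0 head=0 tape=x[x]xyzzz   (q0,x)→(q1,x,R)
state=q1 head=1 tape=xx[x]yzzz   (q1,x)→(q3,x,L)
state=q3 head=0 tape=x[x]xyzzz   (q3,x)→(q0,x,R)
state=q0 head=1 tape=xx[x]yzzz   (q0,x)→(q1,x,R)
state=q1 head=2 tape=xxx[y]zzz   (q1,y)→(q4,_,L)
state=q4 head=1 tape=xx[x]_zzz   (q4,x)→(q3,y,R)
state=q3 head=2 tape=xxy[_]zzz   (q3,_)→(q4,y,L)
state=q4 head=1 tape=xx[y]yzzz   (q4,y)→(q1,_,L)
state=q1 head=0 tape=x[x]_yzzz   (q1,x)→(q3,x,L)
state=q3 head=-1 tape=[x]x_yzzz   (q3,x)→(q0,x,R)
state=q0 head=0 tape=x[x]_yzzz   (q0,x)→(q1,x,R)
state=q1 head=1 tape=xx[_]yzzz   (q1,_)→(q2,x,R)
state=q2 head=2 tape=xxx[y]zzz   (q2,y)→(q1,x,L)
state=q1 head=1 tape=xx[x]xzzz   (q1,x)→(q3,x,L)
state=q3 head=0 tape=x[x]xxzzz   (q3,x)→(q0,x,R)
state=q0 head=1 tape=xx[x]xzzz   (q0,x)→(q1,x,R)
state=q1 head=2 tape=xxx[x]zzz   (q1,x)→(q3,x,L)
state=q3 head=1 tape=xx[x]xzzz   (q3,x)→(q0,x,R)
state=q0 head=2 tape=xxx[x]zzz   (q0,x)→(q1,x,R)
state=q1 head=3 tape=xxxx[z]zz
The non-blank tape span at halt is xxxxzzz.

xxxxzzz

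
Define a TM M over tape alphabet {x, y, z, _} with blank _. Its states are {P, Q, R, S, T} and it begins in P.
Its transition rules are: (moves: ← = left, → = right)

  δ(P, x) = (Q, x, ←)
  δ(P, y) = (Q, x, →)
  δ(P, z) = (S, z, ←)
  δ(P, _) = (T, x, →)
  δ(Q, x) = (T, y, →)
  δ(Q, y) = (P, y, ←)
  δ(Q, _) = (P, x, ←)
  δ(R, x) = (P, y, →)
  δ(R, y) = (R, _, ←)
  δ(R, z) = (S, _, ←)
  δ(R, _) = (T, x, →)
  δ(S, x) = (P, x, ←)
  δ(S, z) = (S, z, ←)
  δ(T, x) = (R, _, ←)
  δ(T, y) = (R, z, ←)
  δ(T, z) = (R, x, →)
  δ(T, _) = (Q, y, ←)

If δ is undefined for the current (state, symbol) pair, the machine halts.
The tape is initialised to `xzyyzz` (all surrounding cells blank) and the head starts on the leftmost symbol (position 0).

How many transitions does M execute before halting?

16

state=P head=0 tape=__[x]zyyzz   (P,x)→(Q,x,←)
state=Q head=-1 tape=_[_]xzyyzz   (Q,_)→(P,x,←)
state=P head=-2 tape=[_]xxzyyzz   (P,_)→(T,x,→)
state=T head=-1 tape=x[x]xzyyzz   (T,x)→(R,_,←)
state=R head=-2 tape=[x]_xzyyzz   (R,x)→(P,y,→)
state=P head=-1 tape=y[_]xzyyzz   (P,_)→(T,x,→)
state=T head=0 tape=yx[x]zyyzz   (T,x)→(R,_,←)
state=R head=-1 tape=y[x]_zyyzz   (R,x)→(P,y,→)
state=P head=0 tape=yy[_]zyyzz   (P,_)→(T,x,→)
state=T head=1 tape=yyx[z]yyzz   (T,z)→(R,x,→)
state=R head=2 tape=yyxx[y]yzz   (R,y)→(R,_,←)
state=R head=1 tape=yyx[x]_yzz   (R,x)→(P,y,→)
state=P head=2 tape=yyxy[_]yzz   (P,_)→(T,x,→)
state=T head=3 tape=yyxyx[y]zz   (T,y)→(R,z,←)
state=R head=2 tape=yyxy[x]zzz   (R,x)→(P,y,→)
state=P head=3 tape=yyxyy[z]zz   (P,z)→(S,z,←)
state=S head=2 tape=yyxy[y]zzz
M halts after 16 transitions.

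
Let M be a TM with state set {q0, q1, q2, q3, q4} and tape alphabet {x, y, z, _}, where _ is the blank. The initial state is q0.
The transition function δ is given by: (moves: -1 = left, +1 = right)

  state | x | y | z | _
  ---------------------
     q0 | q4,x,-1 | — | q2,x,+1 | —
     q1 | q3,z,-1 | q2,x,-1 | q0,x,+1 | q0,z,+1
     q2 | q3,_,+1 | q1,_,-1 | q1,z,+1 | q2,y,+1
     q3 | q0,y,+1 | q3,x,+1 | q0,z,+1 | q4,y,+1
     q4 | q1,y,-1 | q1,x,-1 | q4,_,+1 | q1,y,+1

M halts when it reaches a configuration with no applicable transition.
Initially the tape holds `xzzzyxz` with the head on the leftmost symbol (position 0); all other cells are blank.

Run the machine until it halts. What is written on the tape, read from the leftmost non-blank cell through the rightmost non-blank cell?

state=q0 head=0 tape=_[x]zzzyxz   (q0,x)→(q4,x,-1)
state=q4 head=-1 tape=[_]xzzzyxz   (q4,_)→(q1,y,+1)
state=q1 head=0 tape=y[x]zzzyxz   (q1,x)→(q3,z,-1)
state=q3 head=-1 tape=[y]zzzzyxz   (q3,y)→(q3,x,+1)
state=q3 head=0 tape=x[z]zzzyxz   (q3,z)→(q0,z,+1)
state=q0 head=1 tape=xz[z]zzyxz   (q0,z)→(q2,x,+1)
state=q2 head=2 tape=xzx[z]zyxz   (q2,z)→(q1,z,+1)
state=q1 head=3 tape=xzxz[z]yxz   (q1,z)→(q0,x,+1)
state=q0 head=4 tape=xzxzx[y]xz
The non-blank tape span at halt is xzxzxyxz.

xzxzxyxz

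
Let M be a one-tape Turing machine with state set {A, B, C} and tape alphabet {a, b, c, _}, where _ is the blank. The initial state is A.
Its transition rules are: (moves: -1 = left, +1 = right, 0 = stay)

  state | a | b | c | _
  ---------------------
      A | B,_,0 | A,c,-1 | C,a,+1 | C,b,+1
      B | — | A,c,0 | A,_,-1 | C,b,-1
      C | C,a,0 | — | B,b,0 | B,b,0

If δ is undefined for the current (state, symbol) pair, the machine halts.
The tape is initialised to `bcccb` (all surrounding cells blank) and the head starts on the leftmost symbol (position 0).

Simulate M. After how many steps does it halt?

14

state=A head=0 tape=_[b]cccb   (A,b)→(A,c,-1)
state=A head=-1 tape=[_]ccccb   (A,_)→(C,b,+1)
state=C head=0 tape=b[c]cccb   (C,c)→(B,b,0)
state=B head=0 tape=b[b]cccb   (B,b)→(A,c,0)
state=A head=0 tape=b[c]cccb   (A,c)→(C,a,+1)
state=C head=1 tape=ba[c]ccb   (C,c)→(B,b,0)
state=B head=1 tape=ba[b]ccb   (B,b)→(A,c,0)
state=A head=1 tape=ba[c]ccb   (A,c)→(C,a,+1)
state=C head=2 tape=baa[c]cb   (C,c)→(B,b,0)
state=B head=2 tape=baa[b]cb   (B,b)→(A,c,0)
state=A head=2 tape=baa[c]cb   (A,c)→(C,a,+1)
state=C head=3 tape=baaa[c]b   (C,c)→(B,b,0)
state=B head=3 tape=baaa[b]b   (B,b)→(A,c,0)
state=A head=3 tape=baaa[c]b   (A,c)→(C,a,+1)
state=C head=4 tape=baaaa[b]
M halts after 14 transitions.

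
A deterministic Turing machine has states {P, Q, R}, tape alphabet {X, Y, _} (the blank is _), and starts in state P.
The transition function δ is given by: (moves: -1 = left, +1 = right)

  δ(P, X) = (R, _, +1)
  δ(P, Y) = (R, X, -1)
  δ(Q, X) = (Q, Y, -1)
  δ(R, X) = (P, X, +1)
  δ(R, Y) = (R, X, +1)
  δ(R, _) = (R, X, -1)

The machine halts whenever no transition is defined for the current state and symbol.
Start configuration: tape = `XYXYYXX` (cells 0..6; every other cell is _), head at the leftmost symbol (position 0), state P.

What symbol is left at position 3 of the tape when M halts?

P | [X]YXYYXX__   read X → write _, move +1, go to R
R | _[Y]XYYXX__   read Y → write X, move +1, go to R
R | _X[X]YYXX__   read X → write X, move +1, go to P
P | _XX[Y]YXX__   read Y → write X, move -1, go to R
R | _X[X]XYXX__   read X → write X, move +1, go to P
P | _XX[X]YXX__   read X → write _, move +1, go to R
R | _XX_[Y]XX__   read Y → write X, move +1, go to R
R | _XX_X[X]X__   read X → write X, move +1, go to P
P | _XX_XX[X]__   read X → write _, move +1, go to R
R | _XX_XX_[_]_   read _ → write X, move -1, go to R
R | _XX_XX[_]X_   read _ → write X, move -1, go to R
R | _XX_X[X]XX_   read X → write X, move +1, go to P
P | _XX_XX[X]X_   read X → write _, move +1, go to R
R | _XX_XX_[X]_   read X → write X, move +1, go to P
P | _XX_XX_X[_]
Cell 3 holds _ when M halts.

_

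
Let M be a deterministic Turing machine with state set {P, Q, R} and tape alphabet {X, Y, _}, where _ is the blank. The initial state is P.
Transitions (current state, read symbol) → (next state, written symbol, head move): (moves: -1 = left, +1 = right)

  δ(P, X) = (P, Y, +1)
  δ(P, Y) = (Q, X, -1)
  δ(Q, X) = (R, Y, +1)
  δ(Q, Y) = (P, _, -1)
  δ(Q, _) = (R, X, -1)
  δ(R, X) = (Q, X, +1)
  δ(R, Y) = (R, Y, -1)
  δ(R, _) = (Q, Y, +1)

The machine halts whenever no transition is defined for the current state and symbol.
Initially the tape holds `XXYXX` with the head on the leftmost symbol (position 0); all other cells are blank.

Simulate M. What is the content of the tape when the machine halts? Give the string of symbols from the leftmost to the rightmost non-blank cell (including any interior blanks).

state=P head=0 tape=__[X]XYXX___   (P,X)→(P,Y,+1)
state=P head=1 tape=__Y[X]YXX___   (P,X)→(P,Y,+1)
state=P head=2 tape=__YY[Y]XX___   (P,Y)→(Q,X,-1)
state=Q head=1 tape=__Y[Y]XXX___   (Q,Y)→(P,_,-1)
state=P head=0 tape=__[Y]_XXX___   (P,Y)→(Q,X,-1)
state=Q head=-1 tape=_[_]X_XXX___   (Q,_)→(R,X,-1)
state=R head=-2 tape=[_]XX_XXX___   (R,_)→(Q,Y,+1)
state=Q head=-1 tape=Y[X]X_XXX___   (Q,X)→(R,Y,+1)
state=R head=0 tape=YY[X]_XXX___   (R,X)→(Q,X,+1)
state=Q head=1 tape=YYX[_]XXX___   (Q,_)→(R,X,-1)
state=R head=0 tape=YY[X]XXXX___   (R,X)→(Q,X,+1)
state=Q head=1 tape=YYX[X]XXX___   (Q,X)→(R,Y,+1)
state=R head=2 tape=YYXY[X]XX___   (R,X)→(Q,X,+1)
state=Q head=3 tape=YYXYX[X]X___   (Q,X)→(R,Y,+1)
state=R head=4 tape=YYXYXY[X]___   (R,X)→(Q,X,+1)
state=Q head=5 tape=YYXYXYX[_]__   (Q,_)→(R,X,-1)
state=R head=4 tape=YYXYXY[X]X__   (R,X)→(Q,X,+1)
state=Q head=5 tape=YYXYXYX[X]__   (Q,X)→(R,Y,+1)
state=R head=6 tape=YYXYXYXY[_]_   (R,_)→(Q,Y,+1)
state=Q head=7 tape=YYXYXYXYY[_]   (Q,_)→(R,X,-1)
state=R head=6 tape=YYXYXYXY[Y]X   (R,Y)→(R,Y,-1)
state=R head=5 tape=YYXYXYX[Y]YX   (R,Y)→(R,Y,-1)
state=R head=4 tape=YYXYXY[X]YYX   (R,X)→(Q,X,+1)
state=Q head=5 tape=YYXYXYX[Y]YX   (Q,Y)→(P,_,-1)
state=P head=4 tape=YYXYXY[X]_YX   (P,X)→(P,Y,+1)
state=P head=5 tape=YYXYXYY[_]YX
The non-blank tape span at halt is YYXYXYY_YX.

YYXYXYY_YX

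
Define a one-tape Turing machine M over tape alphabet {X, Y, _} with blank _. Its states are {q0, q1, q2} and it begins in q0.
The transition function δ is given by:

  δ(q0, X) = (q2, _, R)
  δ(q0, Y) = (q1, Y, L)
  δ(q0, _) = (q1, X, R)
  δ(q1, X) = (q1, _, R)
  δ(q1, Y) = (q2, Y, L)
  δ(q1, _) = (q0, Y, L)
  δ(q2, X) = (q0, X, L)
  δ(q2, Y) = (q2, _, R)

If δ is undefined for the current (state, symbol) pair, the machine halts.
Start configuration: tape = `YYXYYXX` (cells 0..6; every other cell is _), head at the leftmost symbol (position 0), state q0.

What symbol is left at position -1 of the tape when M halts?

state=q0 head=0 tape=___[Y]YXYYXX   (q0,Y)→(q1,Y,L)
state=q1 head=-1 tape=__[_]YYXYYXX   (q1,_)→(q0,Y,L)
state=q0 head=-2 tape=_[_]YYYXYYXX   (q0,_)→(q1,X,R)
state=q1 head=-1 tape=_X[Y]YYXYYXX   (q1,Y)→(q2,Y,L)
state=q2 head=-2 tape=_[X]YYYXYYXX   (q2,X)→(q0,X,L)
state=q0 head=-3 tape=[_]XYYYXYYXX   (q0,_)→(q1,X,R)
state=q1 head=-2 tape=X[X]YYYXYYXX   (q1,X)→(q1,_,R)
state=q1 head=-1 tape=X_[Y]YYXYYXX   (q1,Y)→(q2,Y,L)
state=q2 head=-2 tape=X[_]YYYXYYXX
Cell -1 holds Y when M halts.

Y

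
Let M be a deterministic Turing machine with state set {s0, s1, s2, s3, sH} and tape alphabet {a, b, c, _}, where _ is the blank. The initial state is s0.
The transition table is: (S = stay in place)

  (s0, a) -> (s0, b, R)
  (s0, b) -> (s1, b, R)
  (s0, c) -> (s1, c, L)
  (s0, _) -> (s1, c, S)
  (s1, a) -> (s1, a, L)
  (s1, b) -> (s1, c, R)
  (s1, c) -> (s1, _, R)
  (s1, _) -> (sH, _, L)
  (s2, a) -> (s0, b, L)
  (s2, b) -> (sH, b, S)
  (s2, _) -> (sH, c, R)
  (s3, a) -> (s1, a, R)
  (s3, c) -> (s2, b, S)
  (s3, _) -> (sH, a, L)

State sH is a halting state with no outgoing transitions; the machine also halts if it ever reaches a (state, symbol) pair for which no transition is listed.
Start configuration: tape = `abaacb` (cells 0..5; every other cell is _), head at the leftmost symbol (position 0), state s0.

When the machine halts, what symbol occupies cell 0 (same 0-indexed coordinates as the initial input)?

b

s0 | [a]baacb   read a → write b, move R, go to s0
s0 | b[b]aacb   read b → write b, move R, go to s1
s1 | bb[a]acb   read a → write a, move L, go to s1
s1 | b[b]aacb   read b → write c, move R, go to s1
s1 | bc[a]acb   read a → write a, move L, go to s1
s1 | b[c]aacb   read c → write _, move R, go to s1
s1 | b_[a]acb   read a → write a, move L, go to s1
s1 | b[_]aacb   read _ → write _, move L, go to sH
sH | [b]_aacb
Cell 0 holds b when M halts.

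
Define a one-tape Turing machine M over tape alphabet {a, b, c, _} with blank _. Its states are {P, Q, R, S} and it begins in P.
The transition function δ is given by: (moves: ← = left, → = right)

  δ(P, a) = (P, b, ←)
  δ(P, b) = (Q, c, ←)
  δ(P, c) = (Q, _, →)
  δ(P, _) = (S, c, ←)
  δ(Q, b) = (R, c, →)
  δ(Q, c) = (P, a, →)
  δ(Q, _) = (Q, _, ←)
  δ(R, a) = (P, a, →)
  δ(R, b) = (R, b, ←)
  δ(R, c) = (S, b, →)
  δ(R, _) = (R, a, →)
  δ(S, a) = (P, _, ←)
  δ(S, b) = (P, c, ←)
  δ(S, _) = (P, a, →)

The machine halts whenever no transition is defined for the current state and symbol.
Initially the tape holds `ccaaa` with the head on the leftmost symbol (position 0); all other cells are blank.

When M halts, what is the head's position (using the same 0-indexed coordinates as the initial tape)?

-1

state=P head=0 tape=_[c]caaa   (P,c)→(Q,_,→)
state=Q head=1 tape=__[c]aaa   (Q,c)→(P,a,→)
state=P head=2 tape=__a[a]aa   (P,a)→(P,b,←)
state=P head=1 tape=__[a]baa   (P,a)→(P,b,←)
state=P head=0 tape=_[_]bbaa   (P,_)→(S,c,←)
state=S head=-1 tape=[_]cbbaa   (S,_)→(P,a,→)
state=P head=0 tape=a[c]bbaa   (P,c)→(Q,_,→)
state=Q head=1 tape=a_[b]baa   (Q,b)→(R,c,→)
state=R head=2 tape=a_c[b]aa   (R,b)→(R,b,←)
state=R head=1 tape=a_[c]baa   (R,c)→(S,b,→)
state=S head=2 tape=a_b[b]aa   (S,b)→(P,c,←)
state=P head=1 tape=a_[b]caa   (P,b)→(Q,c,←)
state=Q head=0 tape=a[_]ccaa   (Q,_)→(Q,_,←)
state=Q head=-1 tape=[a]_ccaa
At halt the head is at cell -1.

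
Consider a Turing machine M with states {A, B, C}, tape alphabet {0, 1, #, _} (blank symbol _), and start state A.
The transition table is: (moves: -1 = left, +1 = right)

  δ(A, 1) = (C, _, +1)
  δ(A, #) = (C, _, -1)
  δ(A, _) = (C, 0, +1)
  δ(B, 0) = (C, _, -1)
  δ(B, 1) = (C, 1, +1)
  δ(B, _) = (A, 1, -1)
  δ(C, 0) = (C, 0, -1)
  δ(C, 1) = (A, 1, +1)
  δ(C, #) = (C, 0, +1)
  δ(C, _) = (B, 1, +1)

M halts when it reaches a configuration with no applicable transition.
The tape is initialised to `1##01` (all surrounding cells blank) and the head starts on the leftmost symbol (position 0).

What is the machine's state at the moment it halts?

A | [1]##01   read 1 → write _, move +1, go to C
C | _[#]#01   read # → write 0, move +1, go to C
C | _0[#]01   read # → write 0, move +1, go to C
C | _00[0]1   read 0 → write 0, move -1, go to C
C | _0[0]01   read 0 → write 0, move -1, go to C
C | _[0]001   read 0 → write 0, move -1, go to C
C | [_]0001   read _ → write 1, move +1, go to B
B | 1[0]001   read 0 → write _, move -1, go to C
C | [1]_001   read 1 → write 1, move +1, go to A
A | 1[_]001   read _ → write 0, move +1, go to C
C | 10[0]01   read 0 → write 0, move -1, go to C
C | 1[0]001   read 0 → write 0, move -1, go to C
C | [1]0001   read 1 → write 1, move +1, go to A
A | 1[0]001
No transition is defined for (A, 0); M halts in state A.

A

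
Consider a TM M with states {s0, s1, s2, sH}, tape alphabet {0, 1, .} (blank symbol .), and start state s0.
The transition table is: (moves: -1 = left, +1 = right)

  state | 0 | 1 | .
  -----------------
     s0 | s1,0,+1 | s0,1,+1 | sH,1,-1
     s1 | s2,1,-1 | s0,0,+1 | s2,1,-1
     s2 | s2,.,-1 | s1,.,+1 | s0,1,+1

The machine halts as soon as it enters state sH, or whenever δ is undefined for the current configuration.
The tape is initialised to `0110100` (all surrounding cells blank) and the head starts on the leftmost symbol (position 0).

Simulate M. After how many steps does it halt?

15

s0 | [0]110100   read 0 → write 0, move +1, go to s1
s1 | 0[1]10100   read 1 → write 0, move +1, go to s0
s0 | 00[1]0100   read 1 → write 1, move +1, go to s0
s0 | 001[0]100   read 0 → write 0, move +1, go to s1
s1 | 0010[1]00   read 1 → write 0, move +1, go to s0
s0 | 00100[0]0   read 0 → write 0, move +1, go to s1
s1 | 001000[0]   read 0 → write 1, move -1, go to s2
s2 | 00100[0]1   read 0 → write ., move -1, go to s2
s2 | 0010[0].1   read 0 → write ., move -1, go to s2
s2 | 001[0]..1   read 0 → write ., move -1, go to s2
s2 | 00[1]...1   read 1 → write ., move +1, go to s1
s1 | 00.[.]..1   read . → write 1, move -1, go to s2
s2 | 00[.]1..1   read . → write 1, move +1, go to s0
s0 | 001[1]..1   read 1 → write 1, move +1, go to s0
s0 | 0011[.].1   read . → write 1, move -1, go to sH
sH | 001[1]1.1
M halts after 15 transitions.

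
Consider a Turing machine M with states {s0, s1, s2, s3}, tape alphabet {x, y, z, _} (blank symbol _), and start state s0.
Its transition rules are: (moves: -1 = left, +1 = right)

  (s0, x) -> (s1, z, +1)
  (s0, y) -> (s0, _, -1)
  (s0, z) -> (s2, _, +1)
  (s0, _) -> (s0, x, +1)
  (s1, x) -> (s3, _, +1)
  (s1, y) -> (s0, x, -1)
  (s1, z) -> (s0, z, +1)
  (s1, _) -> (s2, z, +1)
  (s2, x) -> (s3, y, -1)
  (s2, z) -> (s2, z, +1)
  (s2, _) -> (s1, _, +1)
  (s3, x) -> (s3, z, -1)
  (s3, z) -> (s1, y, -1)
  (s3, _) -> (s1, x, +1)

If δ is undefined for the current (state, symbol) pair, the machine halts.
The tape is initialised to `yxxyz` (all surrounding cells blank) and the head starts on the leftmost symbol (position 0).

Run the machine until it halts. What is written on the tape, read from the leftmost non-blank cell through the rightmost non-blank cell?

xxz_yz

s0 | _[y]xxyz   read y → write _, move -1, go to s0
s0 | [_]_xxyz   read _ → write x, move +1, go to s0
s0 | x[_]xxyz   read _ → write x, move +1, go to s0
s0 | xx[x]xyz   read x → write z, move +1, go to s1
s1 | xxz[x]yz   read x → write _, move +1, go to s3
s3 | xxz_[y]z
The non-blank tape span at halt is xxz_yz.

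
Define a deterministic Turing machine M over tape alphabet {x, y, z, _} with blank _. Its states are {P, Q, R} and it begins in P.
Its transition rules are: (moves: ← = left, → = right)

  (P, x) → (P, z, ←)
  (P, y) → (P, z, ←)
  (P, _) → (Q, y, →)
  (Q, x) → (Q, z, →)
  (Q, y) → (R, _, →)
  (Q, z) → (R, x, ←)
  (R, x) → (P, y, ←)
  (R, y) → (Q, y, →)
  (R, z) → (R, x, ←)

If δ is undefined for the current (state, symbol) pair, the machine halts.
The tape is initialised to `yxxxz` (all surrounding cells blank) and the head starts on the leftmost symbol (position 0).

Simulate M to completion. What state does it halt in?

P | _[y]xxxz_   read y → write z, move ←, go to P
P | [_]zxxxz_   read _ → write y, move →, go to Q
Q | y[z]xxxz_   read z → write x, move ←, go to R
R | [y]xxxxz_   read y → write y, move →, go to Q
Q | y[x]xxxz_   read x → write z, move →, go to Q
Q | yz[x]xxz_   read x → write z, move →, go to Q
Q | yzz[x]xz_   read x → write z, move →, go to Q
Q | yzzz[x]z_   read x → write z, move →, go to Q
Q | yzzzz[z]_   read z → write x, move ←, go to R
R | yzzz[z]x_   read z → write x, move ←, go to R
R | yzz[z]xx_   read z → write x, move ←, go to R
R | yz[z]xxx_   read z → write x, move ←, go to R
R | y[z]xxxx_   read z → write x, move ←, go to R
R | [y]xxxxx_   read y → write y, move →, go to Q
Q | y[x]xxxx_   read x → write z, move →, go to Q
Q | yz[x]xxx_   read x → write z, move →, go to Q
Q | yzz[x]xx_   read x → write z, move →, go to Q
Q | yzzz[x]x_   read x → write z, move →, go to Q
Q | yzzzz[x]_   read x → write z, move →, go to Q
Q | yzzzzz[_]
No transition is defined for (Q, _); M halts in state Q.

Q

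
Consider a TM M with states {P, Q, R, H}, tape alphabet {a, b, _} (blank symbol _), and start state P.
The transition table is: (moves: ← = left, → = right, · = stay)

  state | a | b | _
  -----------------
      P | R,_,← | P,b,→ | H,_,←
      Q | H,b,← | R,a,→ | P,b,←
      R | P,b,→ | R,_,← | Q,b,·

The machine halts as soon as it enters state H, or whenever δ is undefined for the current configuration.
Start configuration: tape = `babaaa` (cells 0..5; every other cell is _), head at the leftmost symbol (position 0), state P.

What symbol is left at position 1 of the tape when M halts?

b

state=P head=0 tape=_[b]abaaa   (P,b)→(P,b,→)
state=P head=1 tape=_b[a]baaa   (P,a)→(R,_,←)
state=R head=0 tape=_[b]_baaa   (R,b)→(R,_,←)
state=R head=-1 tape=[_]__baaa   (R,_)→(Q,b,·)
state=Q head=-1 tape=[b]__baaa   (Q,b)→(R,a,→)
state=R head=0 tape=a[_]_baaa   (R,_)→(Q,b,·)
state=Q head=0 tape=a[b]_baaa   (Q,b)→(R,a,→)
state=R head=1 tape=aa[_]baaa   (R,_)→(Q,b,·)
state=Q head=1 tape=aa[b]baaa   (Q,b)→(R,a,→)
state=R head=2 tape=aaa[b]aaa   (R,b)→(R,_,←)
state=R head=1 tape=aa[a]_aaa   (R,a)→(P,b,→)
state=P head=2 tape=aab[_]aaa   (P,_)→(H,_,←)
state=H head=1 tape=aa[b]_aaa
Cell 1 holds b when M halts.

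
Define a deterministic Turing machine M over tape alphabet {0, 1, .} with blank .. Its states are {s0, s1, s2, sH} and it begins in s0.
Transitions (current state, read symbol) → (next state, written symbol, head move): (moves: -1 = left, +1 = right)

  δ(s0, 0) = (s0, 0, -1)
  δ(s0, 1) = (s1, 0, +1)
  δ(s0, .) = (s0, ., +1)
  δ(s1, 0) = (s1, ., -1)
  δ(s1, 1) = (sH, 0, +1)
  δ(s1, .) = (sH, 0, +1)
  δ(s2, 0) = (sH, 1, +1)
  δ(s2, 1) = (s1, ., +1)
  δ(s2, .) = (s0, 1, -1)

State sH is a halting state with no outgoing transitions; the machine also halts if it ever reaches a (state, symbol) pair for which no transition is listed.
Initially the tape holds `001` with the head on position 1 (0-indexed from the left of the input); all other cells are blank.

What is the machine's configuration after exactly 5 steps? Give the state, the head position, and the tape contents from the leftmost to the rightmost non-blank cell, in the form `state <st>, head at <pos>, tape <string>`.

state s0, head at 0, tape 001

state=s0 head=1 tape=.0[0]1   (s0,0)→(s0,0,-1)
state=s0 head=0 tape=.[0]01   (s0,0)→(s0,0,-1)
state=s0 head=-1 tape=[.]001   (s0,.)→(s0,.,+1)
state=s0 head=0 tape=.[0]01   (s0,0)→(s0,0,-1)
state=s0 head=-1 tape=[.]001   (s0,.)→(s0,.,+1)
state=s0 head=0 tape=.[0]01
After 5 steps: state s0, head at 0, tape 001.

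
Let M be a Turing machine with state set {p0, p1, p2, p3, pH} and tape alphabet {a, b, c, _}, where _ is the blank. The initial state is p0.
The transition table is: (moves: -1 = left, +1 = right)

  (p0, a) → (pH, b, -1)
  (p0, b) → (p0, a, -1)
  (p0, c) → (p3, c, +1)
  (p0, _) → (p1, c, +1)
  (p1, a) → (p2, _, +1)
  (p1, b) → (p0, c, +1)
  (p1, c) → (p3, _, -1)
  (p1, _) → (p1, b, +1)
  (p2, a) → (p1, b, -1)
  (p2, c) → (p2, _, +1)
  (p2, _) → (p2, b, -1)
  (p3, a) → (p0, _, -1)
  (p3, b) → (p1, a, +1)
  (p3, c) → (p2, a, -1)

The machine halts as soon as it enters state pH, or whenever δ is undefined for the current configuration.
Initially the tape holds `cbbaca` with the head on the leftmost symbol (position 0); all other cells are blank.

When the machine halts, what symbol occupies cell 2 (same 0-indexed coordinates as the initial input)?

state=p0 head=0 tape=[c]bbaca   (p0,c)→(p3,c,+1)
state=p3 head=1 tape=c[b]baca   (p3,b)→(p1,a,+1)
state=p1 head=2 tape=ca[b]aca   (p1,b)→(p0,c,+1)
state=p0 head=3 tape=cac[a]ca   (p0,a)→(pH,b,-1)
state=pH head=2 tape=ca[c]bca
Cell 2 holds c when M halts.

c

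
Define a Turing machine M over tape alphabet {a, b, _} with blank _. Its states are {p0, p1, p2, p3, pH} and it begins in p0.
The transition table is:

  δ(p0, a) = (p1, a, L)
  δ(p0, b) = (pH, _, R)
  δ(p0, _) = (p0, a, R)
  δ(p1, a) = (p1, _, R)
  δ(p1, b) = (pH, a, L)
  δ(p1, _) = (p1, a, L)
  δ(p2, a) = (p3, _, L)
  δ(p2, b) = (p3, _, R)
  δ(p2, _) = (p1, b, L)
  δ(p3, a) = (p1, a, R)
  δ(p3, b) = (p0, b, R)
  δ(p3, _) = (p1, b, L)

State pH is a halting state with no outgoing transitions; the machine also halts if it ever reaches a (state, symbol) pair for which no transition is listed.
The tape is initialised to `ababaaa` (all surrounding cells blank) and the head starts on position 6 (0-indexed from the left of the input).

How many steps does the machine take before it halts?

16

state=p0 head=6 tape=ababaa[a]__   (p0,a)→(p1,a,L)
state=p1 head=5 tape=ababa[a]a__   (p1,a)→(p1,_,R)
state=p1 head=6 tape=ababa_[a]__   (p1,a)→(p1,_,R)
state=p1 head=7 tape=ababa__[_]_   (p1,_)→(p1,a,L)
state=p1 head=6 tape=ababa_[_]a_   (p1,_)→(p1,a,L)
state=p1 head=5 tape=ababa[_]aa_   (p1,_)→(p1,a,L)
state=p1 head=4 tape=abab[a]aaa_   (p1,a)→(p1,_,R)
state=p1 head=5 tape=abab_[a]aa_   (p1,a)→(p1,_,R)
state=p1 head=6 tape=abab__[a]a_   (p1,a)→(p1,_,R)
state=p1 head=7 tape=abab___[a]_   (p1,a)→(p1,_,R)
state=p1 head=8 tape=abab____[_]   (p1,_)→(p1,a,L)
state=p1 head=7 tape=abab___[_]a   (p1,_)→(p1,a,L)
state=p1 head=6 tape=abab__[_]aa   (p1,_)→(p1,a,L)
state=p1 head=5 tape=abab_[_]aaa   (p1,_)→(p1,a,L)
state=p1 head=4 tape=abab[_]aaaa   (p1,_)→(p1,a,L)
state=p1 head=3 tape=aba[b]aaaaa   (p1,b)→(pH,a,L)
state=pH head=2 tape=ab[a]aaaaaa
M halts after 16 transitions.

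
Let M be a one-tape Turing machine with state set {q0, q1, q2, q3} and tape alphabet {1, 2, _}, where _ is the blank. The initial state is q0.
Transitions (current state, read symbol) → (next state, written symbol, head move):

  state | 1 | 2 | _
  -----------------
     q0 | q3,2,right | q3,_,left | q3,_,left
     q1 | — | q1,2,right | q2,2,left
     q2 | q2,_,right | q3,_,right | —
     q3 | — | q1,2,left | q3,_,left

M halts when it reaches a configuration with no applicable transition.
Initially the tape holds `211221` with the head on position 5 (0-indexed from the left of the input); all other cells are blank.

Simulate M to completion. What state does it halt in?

q2

q0 | 21122[1]_   read 1 → write 2, move right, go to q3
q3 | 211222[_]   read _ → write _, move left, go to q3
q3 | 21122[2]_   read 2 → write 2, move left, go to q1
q1 | 2112[2]2_   read 2 → write 2, move right, go to q1
q1 | 21122[2]_   read 2 → write 2, move right, go to q1
q1 | 211222[_]   read _ → write 2, move left, go to q2
q2 | 21122[2]2   read 2 → write _, move right, go to q3
q3 | 21122_[2]   read 2 → write 2, move left, go to q1
q1 | 21122[_]2   read _ → write 2, move left, go to q2
q2 | 2112[2]22   read 2 → write _, move right, go to q3
q3 | 2112_[2]2   read 2 → write 2, move left, go to q1
q1 | 2112[_]22   read _ → write 2, move left, go to q2
q2 | 211[2]222   read 2 → write _, move right, go to q3
q3 | 211_[2]22   read 2 → write 2, move left, go to q1
q1 | 211[_]222   read _ → write 2, move left, go to q2
q2 | 21[1]2222   read 1 → write _, move right, go to q2
q2 | 21_[2]222   read 2 → write _, move right, go to q3
q3 | 21__[2]22   read 2 → write 2, move left, go to q1
q1 | 21_[_]222   read _ → write 2, move left, go to q2
q2 | 21[_]2222
No transition is defined for (q2, _); M halts in state q2.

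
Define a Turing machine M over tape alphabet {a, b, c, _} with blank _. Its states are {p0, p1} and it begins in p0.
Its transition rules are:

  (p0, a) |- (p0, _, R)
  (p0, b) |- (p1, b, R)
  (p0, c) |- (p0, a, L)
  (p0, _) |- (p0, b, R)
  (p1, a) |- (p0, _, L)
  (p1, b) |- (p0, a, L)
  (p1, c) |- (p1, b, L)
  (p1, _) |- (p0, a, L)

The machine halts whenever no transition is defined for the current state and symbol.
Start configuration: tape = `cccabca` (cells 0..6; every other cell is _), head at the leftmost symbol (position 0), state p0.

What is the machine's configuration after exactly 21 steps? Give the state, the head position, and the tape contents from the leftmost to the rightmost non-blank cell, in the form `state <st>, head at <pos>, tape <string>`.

state=p0 head=0 tape=_[c]ccabca   (p0,c)→(p0,a,L)
state=p0 head=-1 tape=[_]accabca   (p0,_)→(p0,b,R)
state=p0 head=0 tape=b[a]ccabca   (p0,a)→(p0,_,R)
state=p0 head=1 tape=b_[c]cabca   (p0,c)→(p0,a,L)
state=p0 head=0 tape=b[_]acabca   (p0,_)→(p0,b,R)
state=p0 head=1 tape=bb[a]cabca   (p0,a)→(p0,_,R)
state=p0 head=2 tape=bb_[c]abca   (p0,c)→(p0,a,L)
state=p0 head=1 tape=bb[_]aabca   (p0,_)→(p0,b,R)
state=p0 head=2 tape=bbb[a]abca   (p0,a)→(p0,_,R)
state=p0 head=3 tape=bbb_[a]bca   (p0,a)→(p0,_,R)
state=p0 head=4 tape=bbb__[b]ca   (p0,b)→(p1,b,R)
state=p1 head=5 tape=bbb__b[c]a   (p1,c)→(p1,b,L)
state=p1 head=4 tape=bbb__[b]ba   (p1,b)→(p0,a,L)
state=p0 head=3 tape=bbb_[_]aba   (p0,_)→(p0,b,R)
state=p0 head=4 tape=bbb_b[a]ba   (p0,a)→(p0,_,R)
state=p0 head=5 tape=bbb_b_[b]a   (p0,b)→(p1,b,R)
state=p1 head=6 tape=bbb_b_b[a]   (p1,a)→(p0,_,L)
state=p0 head=5 tape=bbb_b_[b]_   (p0,b)→(p1,b,R)
state=p1 head=6 tape=bbb_b_b[_]   (p1,_)→(p0,a,L)
state=p0 head=5 tape=bbb_b_[b]a   (p0,b)→(p1,b,R)
state=p1 head=6 tape=bbb_b_b[a]   (p1,a)→(p0,_,L)
state=p0 head=5 tape=bbb_b_[b]_
After 21 steps: state p0, head at 5, tape bbb_b_b.

state p0, head at 5, tape bbb_b_b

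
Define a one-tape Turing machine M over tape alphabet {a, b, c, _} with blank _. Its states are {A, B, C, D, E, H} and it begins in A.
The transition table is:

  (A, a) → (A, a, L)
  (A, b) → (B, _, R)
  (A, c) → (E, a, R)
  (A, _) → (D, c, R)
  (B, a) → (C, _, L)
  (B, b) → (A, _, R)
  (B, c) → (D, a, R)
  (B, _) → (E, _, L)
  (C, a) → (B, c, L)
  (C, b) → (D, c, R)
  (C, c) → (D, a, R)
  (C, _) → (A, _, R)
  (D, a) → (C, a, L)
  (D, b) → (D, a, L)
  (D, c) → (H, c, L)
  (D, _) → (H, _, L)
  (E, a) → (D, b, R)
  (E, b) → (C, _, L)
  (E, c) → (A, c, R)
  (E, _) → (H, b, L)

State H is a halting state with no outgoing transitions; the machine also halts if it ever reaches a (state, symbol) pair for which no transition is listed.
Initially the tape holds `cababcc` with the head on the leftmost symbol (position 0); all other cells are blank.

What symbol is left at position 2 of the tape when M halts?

a

state=A head=0 tape=____[c]ababcc   (A,c)→(E,a,R)
state=E head=1 tape=____a[a]babcc   (E,a)→(D,b,R)
state=D head=2 tape=____ab[b]abcc   (D,b)→(D,a,L)
state=D head=1 tape=____a[b]aabcc   (D,b)→(D,a,L)
state=D head=0 tape=____[a]aaabcc   (D,a)→(C,a,L)
state=C head=-1 tape=___[_]aaaabcc   (C,_)→(A,_,R)
state=A head=0 tape=____[a]aaabcc   (A,a)→(A,a,L)
state=A head=-1 tape=___[_]aaaabcc   (A,_)→(D,c,R)
state=D head=0 tape=___c[a]aaabcc   (D,a)→(C,a,L)
state=C head=-1 tape=___[c]aaaabcc   (C,c)→(D,a,R)
state=D head=0 tape=___a[a]aaabcc   (D,a)→(C,a,L)
state=C head=-1 tape=___[a]aaaabcc   (C,a)→(B,c,L)
state=B head=-2 tape=__[_]caaaabcc   (B,_)→(E,_,L)
state=E head=-3 tape=_[_]_caaaabcc   (E,_)→(H,b,L)
state=H head=-4 tape=[_]b_caaaabcc
Cell 2 holds a when M halts.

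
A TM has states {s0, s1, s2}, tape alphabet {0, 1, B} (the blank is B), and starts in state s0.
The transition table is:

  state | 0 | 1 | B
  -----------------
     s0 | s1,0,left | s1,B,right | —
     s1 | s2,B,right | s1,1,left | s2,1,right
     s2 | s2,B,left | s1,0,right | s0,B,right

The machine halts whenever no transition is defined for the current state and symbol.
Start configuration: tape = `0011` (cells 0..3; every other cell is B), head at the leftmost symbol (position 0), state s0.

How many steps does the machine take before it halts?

14

state=s0 head=0 tape=B[0]011BBB   (s0,0)→(s1,0,left)
state=s1 head=-1 tape=[B]0011BBB   (s1,B)→(s2,1,right)
state=s2 head=0 tape=1[0]011BBB   (s2,0)→(s2,B,left)
state=s2 head=-1 tape=[1]B011BBB   (s2,1)→(s1,0,right)
state=s1 head=0 tape=0[B]011BBB   (s1,B)→(s2,1,right)
state=s2 head=1 tape=01[0]11BBB   (s2,0)→(s2,B,left)
state=s2 head=0 tape=0[1]B11BBB   (s2,1)→(s1,0,right)
state=s1 head=1 tape=00[B]11BBB   (s1,B)→(s2,1,right)
state=s2 head=2 tape=001[1]1BBB   (s2,1)→(s1,0,right)
state=s1 head=3 tape=0010[1]BBB   (s1,1)→(s1,1,left)
state=s1 head=2 tape=001[0]1BBB   (s1,0)→(s2,B,right)
state=s2 head=3 tape=001B[1]BBB   (s2,1)→(s1,0,right)
state=s1 head=4 tape=001B0[B]BB   (s1,B)→(s2,1,right)
state=s2 head=5 tape=001B01[B]B   (s2,B)→(s0,B,right)
state=s0 head=6 tape=001B01B[B]
M halts after 14 transitions.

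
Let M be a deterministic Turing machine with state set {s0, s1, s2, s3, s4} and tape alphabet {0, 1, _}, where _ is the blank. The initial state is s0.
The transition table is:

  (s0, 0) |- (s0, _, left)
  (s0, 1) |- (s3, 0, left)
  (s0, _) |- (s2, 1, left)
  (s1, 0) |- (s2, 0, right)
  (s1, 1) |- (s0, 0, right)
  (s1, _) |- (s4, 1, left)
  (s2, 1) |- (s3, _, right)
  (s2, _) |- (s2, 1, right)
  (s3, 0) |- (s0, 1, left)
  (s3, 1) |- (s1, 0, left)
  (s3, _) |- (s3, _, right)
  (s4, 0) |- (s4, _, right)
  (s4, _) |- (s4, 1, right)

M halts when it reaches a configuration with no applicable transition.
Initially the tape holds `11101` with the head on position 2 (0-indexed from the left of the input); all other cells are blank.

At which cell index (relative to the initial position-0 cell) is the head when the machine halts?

state=s0 head=2 tape=__11[1]01   (s0,1)→(s3,0,left)
state=s3 head=1 tape=__1[1]001   (s3,1)→(s1,0,left)
state=s1 head=0 tape=__[1]0001   (s1,1)→(s0,0,right)
state=s0 head=1 tape=__0[0]001   (s0,0)→(s0,_,left)
state=s0 head=0 tape=__[0]_001   (s0,0)→(s0,_,left)
state=s0 head=-1 tape=_[_]__001   (s0,_)→(s2,1,left)
state=s2 head=-2 tape=[_]1__001   (s2,_)→(s2,1,right)
state=s2 head=-1 tape=1[1]__001   (s2,1)→(s3,_,right)
state=s3 head=0 tape=1_[_]_001   (s3,_)→(s3,_,right)
state=s3 head=1 tape=1__[_]001   (s3,_)→(s3,_,right)
state=s3 head=2 tape=1___[0]01   (s3,0)→(s0,1,left)
state=s0 head=1 tape=1__[_]101   (s0,_)→(s2,1,left)
state=s2 head=0 tape=1_[_]1101   (s2,_)→(s2,1,right)
state=s2 head=1 tape=1_1[1]101   (s2,1)→(s3,_,right)
state=s3 head=2 tape=1_1_[1]01   (s3,1)→(s1,0,left)
state=s1 head=1 tape=1_1[_]001   (s1,_)→(s4,1,left)
state=s4 head=0 tape=1_[1]1001
At halt the head is at cell 0.

0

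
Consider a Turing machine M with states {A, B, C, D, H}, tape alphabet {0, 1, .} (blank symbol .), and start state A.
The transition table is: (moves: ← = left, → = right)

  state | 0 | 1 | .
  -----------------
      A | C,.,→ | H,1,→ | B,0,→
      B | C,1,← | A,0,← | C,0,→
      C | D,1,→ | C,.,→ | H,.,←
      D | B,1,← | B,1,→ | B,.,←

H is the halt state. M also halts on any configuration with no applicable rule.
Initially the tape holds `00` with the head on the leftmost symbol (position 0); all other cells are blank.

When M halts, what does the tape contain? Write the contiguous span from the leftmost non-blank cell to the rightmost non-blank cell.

state=A head=0 tape=[0]0..   (A,0)→(C,.,→)
state=C head=1 tape=.[0]..   (C,0)→(D,1,→)
state=D head=2 tape=.1[.].   (D,.)→(B,.,←)
state=B head=1 tape=.[1]..   (B,1)→(A,0,←)
state=A head=0 tape=[.]0..   (A,.)→(B,0,→)
state=B head=1 tape=0[0]..   (B,0)→(C,1,←)
state=C head=0 tape=[0]1..   (C,0)→(D,1,→)
state=D head=1 tape=1[1]..   (D,1)→(B,1,→)
state=B head=2 tape=11[.].   (B,.)→(C,0,→)
state=C head=3 tape=110[.]   (C,.)→(H,.,←)
state=H head=2 tape=11[0].
The non-blank tape span at halt is 110.

110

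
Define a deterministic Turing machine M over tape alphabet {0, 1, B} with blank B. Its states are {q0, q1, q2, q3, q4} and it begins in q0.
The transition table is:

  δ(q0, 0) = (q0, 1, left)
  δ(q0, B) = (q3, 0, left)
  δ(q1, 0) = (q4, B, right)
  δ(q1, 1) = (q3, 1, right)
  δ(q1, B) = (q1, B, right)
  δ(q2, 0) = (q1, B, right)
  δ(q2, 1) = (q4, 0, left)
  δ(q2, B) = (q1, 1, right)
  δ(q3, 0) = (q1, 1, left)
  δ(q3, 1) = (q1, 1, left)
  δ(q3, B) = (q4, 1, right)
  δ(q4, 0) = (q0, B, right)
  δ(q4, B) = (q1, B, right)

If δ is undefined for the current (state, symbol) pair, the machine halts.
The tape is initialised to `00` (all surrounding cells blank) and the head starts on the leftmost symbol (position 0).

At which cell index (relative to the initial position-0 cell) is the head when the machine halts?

state=q0 head=0 tape=BB[0]0   (q0,0)→(q0,1,left)
state=q0 head=-1 tape=B[B]10   (q0,B)→(q3,0,left)
state=q3 head=-2 tape=[B]010   (q3,B)→(q4,1,right)
state=q4 head=-1 tape=1[0]10   (q4,0)→(q0,B,right)
state=q0 head=0 tape=1B[1]0
At halt the head is at cell 0.

0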